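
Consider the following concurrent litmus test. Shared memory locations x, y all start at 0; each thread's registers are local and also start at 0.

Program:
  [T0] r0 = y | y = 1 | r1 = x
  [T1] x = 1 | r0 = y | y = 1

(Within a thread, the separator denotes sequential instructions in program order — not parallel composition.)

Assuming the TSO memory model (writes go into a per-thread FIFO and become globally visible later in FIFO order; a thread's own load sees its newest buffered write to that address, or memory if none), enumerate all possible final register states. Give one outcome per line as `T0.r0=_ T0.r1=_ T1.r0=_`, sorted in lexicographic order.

T0.r0=0 T0.r1=0 T1.r0=0
T0.r0=0 T0.r1=0 T1.r0=1
T0.r0=0 T0.r1=1 T1.r0=0
T0.r0=0 T0.r1=1 T1.r0=1
T0.r0=1 T0.r1=1 T1.r0=0

outcome vector order: (T0.r0,T0.r1,T1.r0)
|TSO outcomes| = 5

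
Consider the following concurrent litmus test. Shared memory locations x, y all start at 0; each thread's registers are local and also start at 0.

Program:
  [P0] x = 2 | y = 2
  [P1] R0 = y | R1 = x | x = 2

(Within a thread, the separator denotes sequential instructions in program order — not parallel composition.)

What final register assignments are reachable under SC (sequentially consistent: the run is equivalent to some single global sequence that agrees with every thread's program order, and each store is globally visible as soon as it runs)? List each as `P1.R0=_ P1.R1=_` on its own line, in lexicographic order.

P1.R0=0 P1.R1=0
P1.R0=0 P1.R1=2
P1.R0=2 P1.R1=2

outcome vector order: (P1.R0,P1.R1)
|SC outcomes| = 3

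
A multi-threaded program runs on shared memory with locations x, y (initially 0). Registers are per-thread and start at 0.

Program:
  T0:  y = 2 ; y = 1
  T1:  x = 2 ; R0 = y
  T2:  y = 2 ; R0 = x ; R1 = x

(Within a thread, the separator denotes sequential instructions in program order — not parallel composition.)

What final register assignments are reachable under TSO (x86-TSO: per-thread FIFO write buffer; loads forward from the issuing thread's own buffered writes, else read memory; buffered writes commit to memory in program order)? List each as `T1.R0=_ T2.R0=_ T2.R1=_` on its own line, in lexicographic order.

outcome vector order: (T1.R0,T2.R0,T2.R1)
|TSO outcomes| = 9

T1.R0=0 T2.R0=0 T2.R1=0
T1.R0=0 T2.R0=0 T2.R1=2
T1.R0=0 T2.R0=2 T2.R1=2
T1.R0=1 T2.R0=0 T2.R1=0
T1.R0=1 T2.R0=0 T2.R1=2
T1.R0=1 T2.R0=2 T2.R1=2
T1.R0=2 T2.R0=0 T2.R1=0
T1.R0=2 T2.R0=0 T2.R1=2
T1.R0=2 T2.R0=2 T2.R1=2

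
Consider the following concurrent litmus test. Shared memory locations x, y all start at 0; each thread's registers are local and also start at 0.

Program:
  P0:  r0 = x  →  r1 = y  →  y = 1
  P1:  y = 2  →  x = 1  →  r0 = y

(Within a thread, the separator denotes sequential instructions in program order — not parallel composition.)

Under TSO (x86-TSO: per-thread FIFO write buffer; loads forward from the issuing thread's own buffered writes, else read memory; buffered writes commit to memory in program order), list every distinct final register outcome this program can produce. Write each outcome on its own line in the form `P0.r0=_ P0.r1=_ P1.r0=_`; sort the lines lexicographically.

outcome vector order: (P0.r0,P0.r1,P1.r0)
|TSO outcomes| = 6

P0.r0=0 P0.r1=0 P1.r0=1
P0.r0=0 P0.r1=0 P1.r0=2
P0.r0=0 P0.r1=2 P1.r0=1
P0.r0=0 P0.r1=2 P1.r0=2
P0.r0=1 P0.r1=2 P1.r0=1
P0.r0=1 P0.r1=2 P1.r0=2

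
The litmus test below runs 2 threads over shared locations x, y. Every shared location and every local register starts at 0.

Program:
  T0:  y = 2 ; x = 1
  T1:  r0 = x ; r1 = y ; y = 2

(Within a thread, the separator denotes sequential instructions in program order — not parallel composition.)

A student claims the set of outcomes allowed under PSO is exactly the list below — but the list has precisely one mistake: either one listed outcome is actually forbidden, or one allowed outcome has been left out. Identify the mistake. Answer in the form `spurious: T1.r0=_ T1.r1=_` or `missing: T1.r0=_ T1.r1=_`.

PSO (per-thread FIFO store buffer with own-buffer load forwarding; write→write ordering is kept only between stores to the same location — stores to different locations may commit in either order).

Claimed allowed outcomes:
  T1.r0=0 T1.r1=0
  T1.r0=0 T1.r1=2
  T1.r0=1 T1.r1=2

outcome vector order: (T1.r0,T1.r1)
PSO: 4 outcomes — {00; 02; 10; 12}
PSO∖claimed = {10}

missing: T1.r0=1 T1.r1=0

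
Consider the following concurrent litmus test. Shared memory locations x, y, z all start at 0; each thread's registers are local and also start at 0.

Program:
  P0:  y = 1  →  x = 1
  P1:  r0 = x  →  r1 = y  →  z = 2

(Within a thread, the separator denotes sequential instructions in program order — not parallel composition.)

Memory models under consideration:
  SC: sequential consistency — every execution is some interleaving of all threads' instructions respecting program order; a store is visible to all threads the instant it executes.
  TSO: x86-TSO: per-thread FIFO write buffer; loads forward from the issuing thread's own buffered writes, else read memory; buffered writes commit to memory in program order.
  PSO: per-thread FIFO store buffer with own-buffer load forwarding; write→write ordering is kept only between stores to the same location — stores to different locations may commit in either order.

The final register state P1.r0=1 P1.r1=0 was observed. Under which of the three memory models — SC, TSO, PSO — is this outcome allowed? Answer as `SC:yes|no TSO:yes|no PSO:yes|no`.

outcome vector order: (P1.r0,P1.r1)
under SC → 00, 01, 11
under TSO → 00, 01, 11
under PSO → 00, 01, 10, 11
target 10 ∈ {PSO}

SC:no TSO:no PSO:yes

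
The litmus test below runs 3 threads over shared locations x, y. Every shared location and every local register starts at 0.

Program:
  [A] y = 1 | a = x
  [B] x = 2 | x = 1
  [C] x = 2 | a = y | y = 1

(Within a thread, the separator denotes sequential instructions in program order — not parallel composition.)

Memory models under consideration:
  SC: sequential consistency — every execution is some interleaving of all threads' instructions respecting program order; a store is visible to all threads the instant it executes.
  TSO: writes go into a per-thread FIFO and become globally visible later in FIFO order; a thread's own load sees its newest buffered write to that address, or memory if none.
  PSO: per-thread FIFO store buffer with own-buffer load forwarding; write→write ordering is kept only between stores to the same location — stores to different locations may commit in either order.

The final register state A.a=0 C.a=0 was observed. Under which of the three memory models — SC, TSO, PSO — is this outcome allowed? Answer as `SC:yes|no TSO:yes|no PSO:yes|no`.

SC:no TSO:yes PSO:yes

outcome vector order: (A.a,C.a)
SC (5): <0 1>; <1 0>; <1 1>; <2 0>; <2 1>
TSO (6): <0 0>; <0 1>; <1 0>; <1 1>; <2 0>; <2 1>
PSO (6): <0 0>; <0 1>; <1 0>; <1 1>; <2 0>; <2 1>
target <0 0> ∈ {TSO,PSO}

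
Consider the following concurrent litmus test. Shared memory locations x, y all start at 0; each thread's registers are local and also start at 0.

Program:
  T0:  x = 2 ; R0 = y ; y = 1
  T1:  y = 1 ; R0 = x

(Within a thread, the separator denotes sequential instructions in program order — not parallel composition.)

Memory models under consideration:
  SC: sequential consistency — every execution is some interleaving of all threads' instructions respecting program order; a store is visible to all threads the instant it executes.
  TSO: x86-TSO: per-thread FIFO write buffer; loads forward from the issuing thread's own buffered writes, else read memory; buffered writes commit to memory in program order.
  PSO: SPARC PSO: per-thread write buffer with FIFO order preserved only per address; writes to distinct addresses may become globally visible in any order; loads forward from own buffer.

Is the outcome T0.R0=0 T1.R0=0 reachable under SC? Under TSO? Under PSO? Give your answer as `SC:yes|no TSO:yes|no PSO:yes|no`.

SC:no TSO:yes PSO:yes

outcome vector order: (T0.R0,T1.R0)
SC: 3 outcomes — {(0,2); (1,0); (1,2)}
TSO: 4 outcomes — {(0,0); (0,2); (1,0); (1,2)}
PSO: 4 outcomes — {(0,0); (0,2); (1,0); (1,2)}
target (0,0) ∈ {TSO,PSO}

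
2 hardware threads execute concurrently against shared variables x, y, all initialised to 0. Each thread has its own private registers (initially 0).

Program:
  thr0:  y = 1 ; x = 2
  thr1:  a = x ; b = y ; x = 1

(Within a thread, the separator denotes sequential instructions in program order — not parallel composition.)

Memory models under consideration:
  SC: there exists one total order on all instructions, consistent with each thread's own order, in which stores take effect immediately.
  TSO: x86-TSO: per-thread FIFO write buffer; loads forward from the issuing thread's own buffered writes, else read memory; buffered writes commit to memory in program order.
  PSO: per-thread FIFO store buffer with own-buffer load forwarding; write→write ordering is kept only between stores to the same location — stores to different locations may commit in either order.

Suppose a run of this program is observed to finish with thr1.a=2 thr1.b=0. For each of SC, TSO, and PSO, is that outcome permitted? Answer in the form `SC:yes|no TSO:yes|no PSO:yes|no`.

SC:no TSO:no PSO:yes

outcome vector order: (thr1.a,thr1.b)
SC (3): <0 0> <0 1> <2 1>
TSO (3): <0 0> <0 1> <2 1>
PSO (4): <0 0> <0 1> <2 0> <2 1>
target <2 0> ∈ {PSO}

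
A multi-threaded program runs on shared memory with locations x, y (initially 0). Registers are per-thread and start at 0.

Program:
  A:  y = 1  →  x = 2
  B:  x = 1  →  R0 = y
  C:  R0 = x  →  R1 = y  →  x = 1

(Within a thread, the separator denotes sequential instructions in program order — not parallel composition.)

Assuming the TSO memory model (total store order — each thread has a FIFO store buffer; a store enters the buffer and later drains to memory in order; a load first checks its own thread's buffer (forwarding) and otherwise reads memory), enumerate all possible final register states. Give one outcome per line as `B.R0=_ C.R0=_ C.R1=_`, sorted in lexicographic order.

B.R0=0 C.R0=0 C.R1=0
B.R0=0 C.R0=0 C.R1=1
B.R0=0 C.R0=1 C.R1=0
B.R0=0 C.R0=1 C.R1=1
B.R0=0 C.R0=2 C.R1=1
B.R0=1 C.R0=0 C.R1=0
B.R0=1 C.R0=0 C.R1=1
B.R0=1 C.R0=1 C.R1=0
B.R0=1 C.R0=1 C.R1=1
B.R0=1 C.R0=2 C.R1=1

outcome vector order: (B.R0,C.R0,C.R1)
|TSO outcomes| = 10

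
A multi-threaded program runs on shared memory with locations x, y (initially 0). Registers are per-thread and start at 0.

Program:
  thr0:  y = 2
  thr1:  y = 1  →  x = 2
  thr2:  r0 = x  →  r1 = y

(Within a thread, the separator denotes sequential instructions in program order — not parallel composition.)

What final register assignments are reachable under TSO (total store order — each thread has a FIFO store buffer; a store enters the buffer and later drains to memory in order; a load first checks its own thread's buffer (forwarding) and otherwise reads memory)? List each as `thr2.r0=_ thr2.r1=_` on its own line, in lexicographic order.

outcome vector order: (thr2.r0,thr2.r1)
|TSO outcomes| = 5

thr2.r0=0 thr2.r1=0
thr2.r0=0 thr2.r1=1
thr2.r0=0 thr2.r1=2
thr2.r0=2 thr2.r1=1
thr2.r0=2 thr2.r1=2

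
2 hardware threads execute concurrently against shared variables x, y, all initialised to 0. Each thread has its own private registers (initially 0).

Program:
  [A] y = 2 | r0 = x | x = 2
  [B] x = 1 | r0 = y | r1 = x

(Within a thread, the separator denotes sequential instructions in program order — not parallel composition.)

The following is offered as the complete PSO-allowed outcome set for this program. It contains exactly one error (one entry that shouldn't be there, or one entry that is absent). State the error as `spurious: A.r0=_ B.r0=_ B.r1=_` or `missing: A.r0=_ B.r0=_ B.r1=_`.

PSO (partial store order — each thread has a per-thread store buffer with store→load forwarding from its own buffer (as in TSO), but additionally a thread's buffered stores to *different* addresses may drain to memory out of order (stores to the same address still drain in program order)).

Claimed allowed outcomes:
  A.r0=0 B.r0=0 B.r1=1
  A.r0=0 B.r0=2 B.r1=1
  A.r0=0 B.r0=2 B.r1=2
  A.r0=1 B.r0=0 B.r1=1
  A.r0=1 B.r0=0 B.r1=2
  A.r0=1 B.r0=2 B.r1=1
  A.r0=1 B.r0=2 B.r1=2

missing: A.r0=0 B.r0=0 B.r1=2

outcome vector order: (A.r0,B.r0,B.r1)
[PSO] allowed = {(0,0,1) (0,0,2) (0,2,1) (0,2,2) (1,0,1) (1,0,2) (1,2,1) (1,2,2)}
PSO∖claimed = {(0,0,2)}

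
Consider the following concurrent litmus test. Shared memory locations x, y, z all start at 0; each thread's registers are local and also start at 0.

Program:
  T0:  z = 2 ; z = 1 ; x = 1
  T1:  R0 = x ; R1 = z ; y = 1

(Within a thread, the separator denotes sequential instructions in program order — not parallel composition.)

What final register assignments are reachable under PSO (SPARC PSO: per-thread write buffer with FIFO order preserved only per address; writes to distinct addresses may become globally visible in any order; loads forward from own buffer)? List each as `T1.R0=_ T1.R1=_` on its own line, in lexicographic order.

outcome vector order: (T1.R0,T1.R1)
|PSO outcomes| = 6

T1.R0=0 T1.R1=0
T1.R0=0 T1.R1=1
T1.R0=0 T1.R1=2
T1.R0=1 T1.R1=0
T1.R0=1 T1.R1=1
T1.R0=1 T1.R1=2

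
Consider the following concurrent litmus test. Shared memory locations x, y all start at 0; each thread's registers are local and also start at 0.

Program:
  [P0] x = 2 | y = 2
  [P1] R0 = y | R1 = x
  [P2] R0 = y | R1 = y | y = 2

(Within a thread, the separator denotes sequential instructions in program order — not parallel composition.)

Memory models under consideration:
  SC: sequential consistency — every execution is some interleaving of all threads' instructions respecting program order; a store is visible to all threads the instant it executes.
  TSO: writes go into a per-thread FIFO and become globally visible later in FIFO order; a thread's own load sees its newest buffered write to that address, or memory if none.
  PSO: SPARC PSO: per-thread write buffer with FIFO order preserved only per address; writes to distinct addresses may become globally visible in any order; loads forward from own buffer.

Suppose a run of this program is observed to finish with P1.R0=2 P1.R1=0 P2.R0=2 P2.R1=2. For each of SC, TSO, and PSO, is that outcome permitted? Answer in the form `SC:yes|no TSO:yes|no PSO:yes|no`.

SC:no TSO:no PSO:yes

outcome vector order: (P1.R0,P1.R1,P2.R0,P2.R1)
SC: 10 outcomes — {(0,0,0,0), (0,0,0,2), (0,0,2,2), (0,2,0,0), (0,2,0,2), (0,2,2,2), (2,0,0,0), (2,2,0,0), (2,2,0,2), (2,2,2,2)}
TSO: 10 outcomes — {(0,0,0,0), (0,0,0,2), (0,0,2,2), (0,2,0,0), (0,2,0,2), (0,2,2,2), (2,0,0,0), (2,2,0,0), (2,2,0,2), (2,2,2,2)}
PSO: 12 outcomes — {(0,0,0,0), (0,0,0,2), (0,0,2,2), (0,2,0,0), (0,2,0,2), (0,2,2,2), (2,0,0,0), (2,0,0,2), (2,0,2,2), (2,2,0,0), (2,2,0,2), (2,2,2,2)}
target (2,0,2,2) ∈ {PSO}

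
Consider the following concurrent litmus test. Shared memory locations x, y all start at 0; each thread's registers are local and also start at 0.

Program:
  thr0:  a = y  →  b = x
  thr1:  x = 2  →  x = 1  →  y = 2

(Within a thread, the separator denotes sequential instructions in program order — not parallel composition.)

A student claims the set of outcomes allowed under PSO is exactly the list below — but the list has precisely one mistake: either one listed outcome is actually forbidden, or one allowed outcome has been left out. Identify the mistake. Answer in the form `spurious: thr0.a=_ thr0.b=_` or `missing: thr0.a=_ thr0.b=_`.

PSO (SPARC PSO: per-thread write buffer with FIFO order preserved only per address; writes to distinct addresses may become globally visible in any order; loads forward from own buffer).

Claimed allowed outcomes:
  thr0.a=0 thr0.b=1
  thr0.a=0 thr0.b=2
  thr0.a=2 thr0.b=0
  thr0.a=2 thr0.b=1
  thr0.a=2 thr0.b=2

missing: thr0.a=0 thr0.b=0

outcome vector order: (thr0.a,thr0.b)
under PSO → <0 0>, <0 1>, <0 2>, <2 0>, <2 1>, <2 2>
PSO∖claimed = {<0 0>}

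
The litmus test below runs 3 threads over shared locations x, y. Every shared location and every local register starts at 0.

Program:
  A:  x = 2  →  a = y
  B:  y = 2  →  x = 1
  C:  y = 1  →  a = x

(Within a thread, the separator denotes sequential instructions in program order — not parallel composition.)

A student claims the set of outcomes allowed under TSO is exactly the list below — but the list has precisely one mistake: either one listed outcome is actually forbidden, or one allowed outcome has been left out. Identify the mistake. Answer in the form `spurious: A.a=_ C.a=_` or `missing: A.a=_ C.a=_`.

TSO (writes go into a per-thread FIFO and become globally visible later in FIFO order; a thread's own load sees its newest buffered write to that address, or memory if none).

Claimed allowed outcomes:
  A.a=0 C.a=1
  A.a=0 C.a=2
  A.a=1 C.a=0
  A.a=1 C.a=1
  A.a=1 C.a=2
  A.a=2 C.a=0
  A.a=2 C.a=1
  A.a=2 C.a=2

outcome vector order: (A.a,C.a)
[TSO] allowed = {0/0; 0/1; 0/2; 1/0; 1/1; 1/2; 2/0; 2/1; 2/2}
TSO∖claimed = {0/0}

missing: A.a=0 C.a=0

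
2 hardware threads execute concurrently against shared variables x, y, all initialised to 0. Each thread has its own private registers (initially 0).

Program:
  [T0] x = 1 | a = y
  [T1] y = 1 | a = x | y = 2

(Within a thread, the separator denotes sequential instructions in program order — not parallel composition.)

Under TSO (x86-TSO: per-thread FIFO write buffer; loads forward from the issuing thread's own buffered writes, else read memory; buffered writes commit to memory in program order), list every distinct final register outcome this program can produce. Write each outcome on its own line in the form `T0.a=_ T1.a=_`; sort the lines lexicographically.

T0.a=0 T1.a=0
T0.a=0 T1.a=1
T0.a=1 T1.a=0
T0.a=1 T1.a=1
T0.a=2 T1.a=0
T0.a=2 T1.a=1

outcome vector order: (T0.a,T1.a)
|TSO outcomes| = 6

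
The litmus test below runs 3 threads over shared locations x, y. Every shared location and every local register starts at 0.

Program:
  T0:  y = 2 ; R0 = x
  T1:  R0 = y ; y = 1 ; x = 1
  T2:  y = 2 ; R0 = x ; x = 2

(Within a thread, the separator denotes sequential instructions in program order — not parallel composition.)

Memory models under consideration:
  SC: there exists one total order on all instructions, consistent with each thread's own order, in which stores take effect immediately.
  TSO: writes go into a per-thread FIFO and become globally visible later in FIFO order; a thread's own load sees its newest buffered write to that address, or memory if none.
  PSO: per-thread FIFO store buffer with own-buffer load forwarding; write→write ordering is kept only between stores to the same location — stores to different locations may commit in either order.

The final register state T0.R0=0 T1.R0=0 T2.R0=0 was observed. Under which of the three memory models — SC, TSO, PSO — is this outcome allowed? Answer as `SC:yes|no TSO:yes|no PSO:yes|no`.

outcome vector order: (T0.R0,T1.R0,T2.R0)
[SC] allowed = {0/0/0; 0/0/1; 0/2/0; 0/2/1; 1/0/0; 1/0/1; 1/2/0; 1/2/1; 2/0/0; 2/0/1; 2/2/0; 2/2/1}
[TSO] allowed = {0/0/0; 0/0/1; 0/2/0; 0/2/1; 1/0/0; 1/0/1; 1/2/0; 1/2/1; 2/0/0; 2/0/1; 2/2/0; 2/2/1}
[PSO] allowed = {0/0/0; 0/0/1; 0/2/0; 0/2/1; 1/0/0; 1/0/1; 1/2/0; 1/2/1; 2/0/0; 2/0/1; 2/2/0; 2/2/1}
target 0/0/0 ∈ {SC,TSO,PSO}

SC:yes TSO:yes PSO:yes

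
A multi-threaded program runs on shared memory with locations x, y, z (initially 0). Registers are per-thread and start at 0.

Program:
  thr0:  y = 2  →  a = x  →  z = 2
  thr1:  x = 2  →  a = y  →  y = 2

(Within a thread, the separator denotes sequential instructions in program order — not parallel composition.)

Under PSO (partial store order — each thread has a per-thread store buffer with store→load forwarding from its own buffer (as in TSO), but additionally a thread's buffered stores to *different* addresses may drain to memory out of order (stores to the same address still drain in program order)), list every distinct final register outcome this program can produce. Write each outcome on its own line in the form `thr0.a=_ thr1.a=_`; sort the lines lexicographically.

outcome vector order: (thr0.a,thr1.a)
|PSO outcomes| = 4

thr0.a=0 thr1.a=0
thr0.a=0 thr1.a=2
thr0.a=2 thr1.a=0
thr0.a=2 thr1.a=2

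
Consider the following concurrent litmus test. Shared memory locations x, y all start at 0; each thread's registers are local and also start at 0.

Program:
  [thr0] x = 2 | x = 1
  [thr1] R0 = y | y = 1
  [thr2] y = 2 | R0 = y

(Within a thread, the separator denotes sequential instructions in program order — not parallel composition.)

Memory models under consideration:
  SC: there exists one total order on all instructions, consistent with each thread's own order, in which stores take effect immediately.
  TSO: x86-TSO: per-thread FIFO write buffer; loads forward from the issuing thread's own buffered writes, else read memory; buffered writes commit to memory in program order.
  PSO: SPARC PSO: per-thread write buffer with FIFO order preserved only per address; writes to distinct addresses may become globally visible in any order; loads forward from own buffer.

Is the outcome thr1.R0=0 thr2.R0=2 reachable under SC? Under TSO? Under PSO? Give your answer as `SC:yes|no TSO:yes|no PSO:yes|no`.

outcome vector order: (thr1.R0,thr2.R0)
under SC → 0/1 0/2 2/1 2/2
under TSO → 0/1 0/2 2/1 2/2
under PSO → 0/1 0/2 2/1 2/2
target 0/2 ∈ {SC,TSO,PSO}

SC:yes TSO:yes PSO:yes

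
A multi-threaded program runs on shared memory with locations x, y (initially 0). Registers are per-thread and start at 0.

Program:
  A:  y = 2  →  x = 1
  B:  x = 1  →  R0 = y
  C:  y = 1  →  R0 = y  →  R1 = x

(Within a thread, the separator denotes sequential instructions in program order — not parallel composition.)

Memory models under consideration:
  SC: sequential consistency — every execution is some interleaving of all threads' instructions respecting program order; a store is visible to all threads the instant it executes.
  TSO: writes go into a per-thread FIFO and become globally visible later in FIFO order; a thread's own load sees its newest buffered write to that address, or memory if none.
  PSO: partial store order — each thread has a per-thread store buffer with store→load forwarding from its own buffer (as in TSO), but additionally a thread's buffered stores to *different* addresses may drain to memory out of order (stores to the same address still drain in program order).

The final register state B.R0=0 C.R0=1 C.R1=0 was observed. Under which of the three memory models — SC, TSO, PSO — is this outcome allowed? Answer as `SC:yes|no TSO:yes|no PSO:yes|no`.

SC:no TSO:yes PSO:yes

outcome vector order: (B.R0,C.R0,C.R1)
[SC] allowed = {0/1/1, 0/2/1, 1/1/0, 1/1/1, 1/2/1, 2/1/0, 2/1/1, 2/2/0, 2/2/1}
[TSO] allowed = {0/1/0, 0/1/1, 0/2/0, 0/2/1, 1/1/0, 1/1/1, 1/2/0, 1/2/1, 2/1/0, 2/1/1, 2/2/0, 2/2/1}
[PSO] allowed = {0/1/0, 0/1/1, 0/2/0, 0/2/1, 1/1/0, 1/1/1, 1/2/0, 1/2/1, 2/1/0, 2/1/1, 2/2/0, 2/2/1}
target 0/1/0 ∈ {TSO,PSO}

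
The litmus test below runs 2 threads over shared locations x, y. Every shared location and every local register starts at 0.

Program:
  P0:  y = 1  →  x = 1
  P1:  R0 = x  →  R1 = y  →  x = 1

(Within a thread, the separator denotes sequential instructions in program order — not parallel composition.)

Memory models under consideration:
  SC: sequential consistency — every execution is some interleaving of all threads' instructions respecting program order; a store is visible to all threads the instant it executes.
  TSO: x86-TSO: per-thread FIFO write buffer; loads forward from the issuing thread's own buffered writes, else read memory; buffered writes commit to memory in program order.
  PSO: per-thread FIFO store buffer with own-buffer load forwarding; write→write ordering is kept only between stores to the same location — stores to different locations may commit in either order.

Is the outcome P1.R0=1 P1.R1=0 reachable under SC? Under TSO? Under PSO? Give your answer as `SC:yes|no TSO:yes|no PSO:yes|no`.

outcome vector order: (P1.R0,P1.R1)
SC: 3 outcomes — {00 01 11}
TSO: 3 outcomes — {00 01 11}
PSO: 4 outcomes — {00 01 10 11}
target 10 ∈ {PSO}

SC:no TSO:no PSO:yes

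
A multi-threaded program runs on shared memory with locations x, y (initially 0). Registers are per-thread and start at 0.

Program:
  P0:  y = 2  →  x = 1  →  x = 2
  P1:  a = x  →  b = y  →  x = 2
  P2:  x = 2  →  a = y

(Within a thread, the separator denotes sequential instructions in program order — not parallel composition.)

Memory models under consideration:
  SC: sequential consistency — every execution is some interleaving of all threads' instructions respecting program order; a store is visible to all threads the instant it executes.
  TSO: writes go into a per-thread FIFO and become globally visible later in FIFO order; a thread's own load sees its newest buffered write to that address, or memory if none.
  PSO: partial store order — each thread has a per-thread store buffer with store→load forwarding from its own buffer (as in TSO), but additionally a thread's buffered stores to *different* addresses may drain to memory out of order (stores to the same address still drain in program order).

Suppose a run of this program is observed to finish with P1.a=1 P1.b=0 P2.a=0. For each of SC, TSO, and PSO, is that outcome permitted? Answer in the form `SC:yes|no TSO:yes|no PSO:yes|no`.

SC:no TSO:no PSO:yes

outcome vector order: (P1.a,P1.b,P2.a)
SC (10): 000 002 020 022 120 122 200 202 220 222
TSO (10): 000 002 020 022 120 122 200 202 220 222
PSO (12): 000 002 020 022 100 102 120 122 200 202 220 222
target 100 ∈ {PSO}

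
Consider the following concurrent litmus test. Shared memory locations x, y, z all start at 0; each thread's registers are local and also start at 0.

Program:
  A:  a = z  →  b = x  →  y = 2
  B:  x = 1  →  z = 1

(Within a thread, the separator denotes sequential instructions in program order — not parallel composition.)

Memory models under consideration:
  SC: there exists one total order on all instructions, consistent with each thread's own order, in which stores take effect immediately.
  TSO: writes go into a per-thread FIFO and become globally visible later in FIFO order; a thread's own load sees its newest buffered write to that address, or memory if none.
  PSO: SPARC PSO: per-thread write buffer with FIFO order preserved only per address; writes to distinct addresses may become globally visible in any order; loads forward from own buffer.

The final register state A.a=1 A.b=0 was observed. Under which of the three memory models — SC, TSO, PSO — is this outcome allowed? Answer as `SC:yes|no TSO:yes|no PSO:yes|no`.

outcome vector order: (A.a,A.b)
SC (3): (0,0), (0,1), (1,1)
TSO (3): (0,0), (0,1), (1,1)
PSO (4): (0,0), (0,1), (1,0), (1,1)
target (1,0) ∈ {PSO}

SC:no TSO:no PSO:yes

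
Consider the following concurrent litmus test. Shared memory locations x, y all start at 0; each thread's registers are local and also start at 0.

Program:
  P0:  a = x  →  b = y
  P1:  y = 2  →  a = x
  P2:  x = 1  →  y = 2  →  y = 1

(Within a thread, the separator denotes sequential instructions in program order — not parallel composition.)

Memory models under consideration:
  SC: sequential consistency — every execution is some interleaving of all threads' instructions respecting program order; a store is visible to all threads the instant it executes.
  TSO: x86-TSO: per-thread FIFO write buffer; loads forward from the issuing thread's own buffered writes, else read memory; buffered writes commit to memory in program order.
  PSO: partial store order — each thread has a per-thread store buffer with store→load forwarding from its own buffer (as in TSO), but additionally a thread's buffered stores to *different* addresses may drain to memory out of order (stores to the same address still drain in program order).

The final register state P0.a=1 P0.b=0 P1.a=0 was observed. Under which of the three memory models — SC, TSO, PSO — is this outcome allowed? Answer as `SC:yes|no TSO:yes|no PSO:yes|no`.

SC:no TSO:yes PSO:yes

outcome vector order: (P0.a,P0.b,P1.a)
SC: 11 outcomes — {<0 0 0> <0 0 1> <0 1 0> <0 1 1> <0 2 0> <0 2 1> <1 0 1> <1 1 0> <1 1 1> <1 2 0> <1 2 1>}
TSO: 12 outcomes — {<0 0 0> <0 0 1> <0 1 0> <0 1 1> <0 2 0> <0 2 1> <1 0 0> <1 0 1> <1 1 0> <1 1 1> <1 2 0> <1 2 1>}
PSO: 12 outcomes — {<0 0 0> <0 0 1> <0 1 0> <0 1 1> <0 2 0> <0 2 1> <1 0 0> <1 0 1> <1 1 0> <1 1 1> <1 2 0> <1 2 1>}
target <1 0 0> ∈ {TSO,PSO}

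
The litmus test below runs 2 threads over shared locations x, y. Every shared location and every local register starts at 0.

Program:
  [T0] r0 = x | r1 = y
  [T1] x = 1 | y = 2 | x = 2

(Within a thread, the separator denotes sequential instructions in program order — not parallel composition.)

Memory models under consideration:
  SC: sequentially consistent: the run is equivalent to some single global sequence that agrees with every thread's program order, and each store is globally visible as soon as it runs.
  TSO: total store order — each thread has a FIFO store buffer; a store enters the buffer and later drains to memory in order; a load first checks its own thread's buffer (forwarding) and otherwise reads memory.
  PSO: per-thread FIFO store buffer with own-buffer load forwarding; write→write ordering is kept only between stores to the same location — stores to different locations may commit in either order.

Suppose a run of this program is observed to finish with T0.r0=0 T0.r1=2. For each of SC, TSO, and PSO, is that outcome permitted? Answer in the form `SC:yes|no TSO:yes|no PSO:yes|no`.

SC:yes TSO:yes PSO:yes

outcome vector order: (T0.r0,T0.r1)
[SC] allowed = {(0,0), (0,2), (1,0), (1,2), (2,2)}
[TSO] allowed = {(0,0), (0,2), (1,0), (1,2), (2,2)}
[PSO] allowed = {(0,0), (0,2), (1,0), (1,2), (2,0), (2,2)}
target (0,2) ∈ {SC,TSO,PSO}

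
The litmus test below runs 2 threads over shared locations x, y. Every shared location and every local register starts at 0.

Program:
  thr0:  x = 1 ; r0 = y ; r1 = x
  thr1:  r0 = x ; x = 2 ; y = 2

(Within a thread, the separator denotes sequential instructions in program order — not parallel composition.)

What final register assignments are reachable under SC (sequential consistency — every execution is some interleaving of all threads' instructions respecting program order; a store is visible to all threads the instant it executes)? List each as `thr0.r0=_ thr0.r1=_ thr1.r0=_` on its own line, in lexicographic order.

outcome vector order: (thr0.r0,thr0.r1,thr1.r0)
|SC outcomes| = 7

thr0.r0=0 thr0.r1=1 thr1.r0=0
thr0.r0=0 thr0.r1=1 thr1.r0=1
thr0.r0=0 thr0.r1=2 thr1.r0=0
thr0.r0=0 thr0.r1=2 thr1.r0=1
thr0.r0=2 thr0.r1=1 thr1.r0=0
thr0.r0=2 thr0.r1=2 thr1.r0=0
thr0.r0=2 thr0.r1=2 thr1.r0=1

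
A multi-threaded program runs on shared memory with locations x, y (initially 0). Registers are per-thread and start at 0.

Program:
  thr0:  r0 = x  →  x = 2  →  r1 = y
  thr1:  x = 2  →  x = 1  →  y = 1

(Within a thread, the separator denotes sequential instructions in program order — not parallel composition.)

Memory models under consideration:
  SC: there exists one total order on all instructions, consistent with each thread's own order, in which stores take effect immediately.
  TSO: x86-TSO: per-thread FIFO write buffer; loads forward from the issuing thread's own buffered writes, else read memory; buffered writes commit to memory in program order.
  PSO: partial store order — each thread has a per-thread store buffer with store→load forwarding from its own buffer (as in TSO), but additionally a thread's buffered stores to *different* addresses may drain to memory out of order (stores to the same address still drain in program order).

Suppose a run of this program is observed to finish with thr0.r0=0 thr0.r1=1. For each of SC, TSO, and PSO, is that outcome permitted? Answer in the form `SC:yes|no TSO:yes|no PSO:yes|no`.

SC:yes TSO:yes PSO:yes

outcome vector order: (thr0.r0,thr0.r1)
SC (6): 0/0 0/1 1/0 1/1 2/0 2/1
TSO (6): 0/0 0/1 1/0 1/1 2/0 2/1
PSO (6): 0/0 0/1 1/0 1/1 2/0 2/1
target 0/1 ∈ {SC,TSO,PSO}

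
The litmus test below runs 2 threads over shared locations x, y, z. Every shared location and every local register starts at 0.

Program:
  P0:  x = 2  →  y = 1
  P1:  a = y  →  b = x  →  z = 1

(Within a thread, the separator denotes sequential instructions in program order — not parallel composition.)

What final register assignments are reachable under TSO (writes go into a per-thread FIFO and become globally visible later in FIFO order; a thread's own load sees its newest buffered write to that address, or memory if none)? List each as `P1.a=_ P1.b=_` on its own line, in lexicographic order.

outcome vector order: (P1.a,P1.b)
|TSO outcomes| = 3

P1.a=0 P1.b=0
P1.a=0 P1.b=2
P1.a=1 P1.b=2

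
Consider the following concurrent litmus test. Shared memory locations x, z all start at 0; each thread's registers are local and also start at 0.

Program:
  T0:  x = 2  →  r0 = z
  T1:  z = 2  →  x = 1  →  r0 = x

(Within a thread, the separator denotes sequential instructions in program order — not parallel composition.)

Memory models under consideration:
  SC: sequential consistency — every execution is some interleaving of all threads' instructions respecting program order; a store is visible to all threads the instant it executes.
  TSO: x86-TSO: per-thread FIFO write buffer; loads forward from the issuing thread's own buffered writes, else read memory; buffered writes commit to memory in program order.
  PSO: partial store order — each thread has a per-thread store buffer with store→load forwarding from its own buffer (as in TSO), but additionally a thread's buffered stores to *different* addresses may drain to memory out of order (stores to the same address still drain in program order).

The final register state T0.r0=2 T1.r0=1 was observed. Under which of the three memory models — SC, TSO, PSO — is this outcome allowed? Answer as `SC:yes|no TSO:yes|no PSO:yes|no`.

SC:yes TSO:yes PSO:yes

outcome vector order: (T0.r0,T1.r0)
SC (3): (0,1), (2,1), (2,2)
TSO (4): (0,1), (0,2), (2,1), (2,2)
PSO (4): (0,1), (0,2), (2,1), (2,2)
target (2,1) ∈ {SC,TSO,PSO}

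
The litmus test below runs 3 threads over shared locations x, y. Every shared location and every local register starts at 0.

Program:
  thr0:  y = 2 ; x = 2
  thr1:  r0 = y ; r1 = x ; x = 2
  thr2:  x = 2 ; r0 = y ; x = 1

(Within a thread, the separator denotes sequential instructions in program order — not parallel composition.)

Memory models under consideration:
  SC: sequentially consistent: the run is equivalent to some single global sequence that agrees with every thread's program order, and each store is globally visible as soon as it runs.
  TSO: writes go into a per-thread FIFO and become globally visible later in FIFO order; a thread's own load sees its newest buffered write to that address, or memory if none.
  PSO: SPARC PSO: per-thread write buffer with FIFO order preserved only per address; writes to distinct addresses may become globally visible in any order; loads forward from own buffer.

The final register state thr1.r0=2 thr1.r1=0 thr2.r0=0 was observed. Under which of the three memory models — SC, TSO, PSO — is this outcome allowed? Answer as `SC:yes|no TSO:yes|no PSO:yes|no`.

outcome vector order: (thr1.r0,thr1.r1,thr2.r0)
[SC] allowed = {(0,0,0), (0,0,2), (0,1,0), (0,1,2), (0,2,0), (0,2,2), (2,0,2), (2,1,0), (2,1,2), (2,2,0), (2,2,2)}
[TSO] allowed = {(0,0,0), (0,0,2), (0,1,0), (0,1,2), (0,2,0), (0,2,2), (2,0,0), (2,0,2), (2,1,0), (2,1,2), (2,2,0), (2,2,2)}
[PSO] allowed = {(0,0,0), (0,0,2), (0,1,0), (0,1,2), (0,2,0), (0,2,2), (2,0,0), (2,0,2), (2,1,0), (2,1,2), (2,2,0), (2,2,2)}
target (2,0,0) ∈ {TSO,PSO}

SC:no TSO:yes PSO:yes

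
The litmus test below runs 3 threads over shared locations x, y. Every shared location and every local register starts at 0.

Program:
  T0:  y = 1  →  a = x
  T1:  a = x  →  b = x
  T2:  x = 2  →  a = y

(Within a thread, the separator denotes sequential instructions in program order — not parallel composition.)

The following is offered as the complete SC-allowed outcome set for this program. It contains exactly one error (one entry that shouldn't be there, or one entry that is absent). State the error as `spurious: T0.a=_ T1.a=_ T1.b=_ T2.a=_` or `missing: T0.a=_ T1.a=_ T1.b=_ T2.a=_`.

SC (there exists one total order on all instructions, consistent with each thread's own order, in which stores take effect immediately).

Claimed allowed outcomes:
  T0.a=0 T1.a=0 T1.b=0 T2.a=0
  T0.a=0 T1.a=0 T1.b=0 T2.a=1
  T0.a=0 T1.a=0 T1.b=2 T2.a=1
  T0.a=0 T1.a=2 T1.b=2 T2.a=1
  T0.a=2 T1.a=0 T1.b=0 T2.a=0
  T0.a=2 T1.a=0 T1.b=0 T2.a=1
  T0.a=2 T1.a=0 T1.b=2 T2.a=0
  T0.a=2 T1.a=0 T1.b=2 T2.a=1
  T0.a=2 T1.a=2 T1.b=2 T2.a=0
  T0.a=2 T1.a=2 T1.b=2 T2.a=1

outcome vector order: (T0.a,T1.a,T1.b,T2.a)
SC: 9 outcomes — {(0,0,0,1) (0,0,2,1) (0,2,2,1) (2,0,0,0) (2,0,0,1) (2,0,2,0) (2,0,2,1) (2,2,2,0) (2,2,2,1)}
claimed∖SC = {(0,0,0,0)}

spurious: T0.a=0 T1.a=0 T1.b=0 T2.a=0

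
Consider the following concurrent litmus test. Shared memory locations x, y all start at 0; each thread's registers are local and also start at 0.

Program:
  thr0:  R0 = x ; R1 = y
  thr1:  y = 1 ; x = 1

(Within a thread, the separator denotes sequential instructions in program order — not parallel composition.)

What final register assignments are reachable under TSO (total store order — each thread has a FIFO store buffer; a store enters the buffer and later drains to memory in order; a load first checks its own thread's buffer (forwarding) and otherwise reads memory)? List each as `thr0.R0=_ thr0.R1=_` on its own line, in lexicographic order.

thr0.R0=0 thr0.R1=0
thr0.R0=0 thr0.R1=1
thr0.R0=1 thr0.R1=1

outcome vector order: (thr0.R0,thr0.R1)
|TSO outcomes| = 3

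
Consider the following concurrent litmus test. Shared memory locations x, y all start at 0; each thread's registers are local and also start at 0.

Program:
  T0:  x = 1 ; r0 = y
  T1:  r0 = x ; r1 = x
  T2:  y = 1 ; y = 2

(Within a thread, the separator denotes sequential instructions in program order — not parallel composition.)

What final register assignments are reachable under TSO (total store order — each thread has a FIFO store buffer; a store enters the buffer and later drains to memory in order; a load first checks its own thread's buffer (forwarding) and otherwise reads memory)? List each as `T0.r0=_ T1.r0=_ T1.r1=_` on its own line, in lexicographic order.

T0.r0=0 T1.r0=0 T1.r1=0
T0.r0=0 T1.r0=0 T1.r1=1
T0.r0=0 T1.r0=1 T1.r1=1
T0.r0=1 T1.r0=0 T1.r1=0
T0.r0=1 T1.r0=0 T1.r1=1
T0.r0=1 T1.r0=1 T1.r1=1
T0.r0=2 T1.r0=0 T1.r1=0
T0.r0=2 T1.r0=0 T1.r1=1
T0.r0=2 T1.r0=1 T1.r1=1

outcome vector order: (T0.r0,T1.r0,T1.r1)
|TSO outcomes| = 9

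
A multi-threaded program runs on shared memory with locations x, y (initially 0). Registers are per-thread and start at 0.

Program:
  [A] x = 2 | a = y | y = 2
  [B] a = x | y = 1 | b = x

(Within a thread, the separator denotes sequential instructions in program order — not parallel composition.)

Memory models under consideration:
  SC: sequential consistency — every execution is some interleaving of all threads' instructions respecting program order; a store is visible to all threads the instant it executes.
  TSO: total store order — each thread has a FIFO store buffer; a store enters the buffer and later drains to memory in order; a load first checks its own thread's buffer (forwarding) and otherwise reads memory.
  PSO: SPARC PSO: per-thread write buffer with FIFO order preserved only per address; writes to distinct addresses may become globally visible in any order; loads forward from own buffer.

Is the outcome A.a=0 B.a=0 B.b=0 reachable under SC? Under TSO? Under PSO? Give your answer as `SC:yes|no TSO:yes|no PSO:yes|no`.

outcome vector order: (A.a,B.a,B.b)
under SC → <0 0 2>, <0 2 2>, <1 0 0>, <1 0 2>, <1 2 2>
under TSO → <0 0 0>, <0 0 2>, <0 2 2>, <1 0 0>, <1 0 2>, <1 2 2>
under PSO → <0 0 0>, <0 0 2>, <0 2 2>, <1 0 0>, <1 0 2>, <1 2 2>
target <0 0 0> ∈ {TSO,PSO}

SC:no TSO:yes PSO:yes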